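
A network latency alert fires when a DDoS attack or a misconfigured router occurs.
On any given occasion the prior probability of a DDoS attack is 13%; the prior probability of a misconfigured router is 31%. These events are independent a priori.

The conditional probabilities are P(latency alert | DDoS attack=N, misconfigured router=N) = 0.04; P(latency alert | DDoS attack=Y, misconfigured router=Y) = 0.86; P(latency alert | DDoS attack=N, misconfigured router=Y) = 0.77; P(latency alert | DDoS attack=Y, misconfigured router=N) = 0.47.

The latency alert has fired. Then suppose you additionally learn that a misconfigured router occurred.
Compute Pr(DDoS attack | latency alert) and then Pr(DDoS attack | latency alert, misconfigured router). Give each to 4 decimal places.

Pr(DDoS attack | latency alert) ≈ 0.2490; Pr(DDoS attack | latency alert, misconfigured router) ≈ 0.1430

P(latency alert) = 0.04*0.87*0.69 + 0.77*0.87*0.31 + 0.47*0.13*0.69 + 0.86*0.13*0.31 = 0.024012 + 0.207669 + 0.042159 + 0.034658 = 0.308498
Of this, 0.076817 comes from 0.042159 + 0.034658 (the DDoS attack=true cases).
P(DDoS attack | latency alert) = 0.076817 / 0.308498 ≈ 0.2490

Now condition on the additional information:
P(latency alert | misconfigured router) = 0.77·0.87 + 0.86·0.13 = 0.669900 + 0.111800 = 0.781700
Restricting to configurations with DDoS attack present: 0.86·0.13 = 0.111800.
So P(DDoS attack | latency alert, misconfigured router) = 0.111800/0.781700 ≈ 0.1430.
The drop from 0.2490 to 0.1430 is the explaining-away (discounting) effect.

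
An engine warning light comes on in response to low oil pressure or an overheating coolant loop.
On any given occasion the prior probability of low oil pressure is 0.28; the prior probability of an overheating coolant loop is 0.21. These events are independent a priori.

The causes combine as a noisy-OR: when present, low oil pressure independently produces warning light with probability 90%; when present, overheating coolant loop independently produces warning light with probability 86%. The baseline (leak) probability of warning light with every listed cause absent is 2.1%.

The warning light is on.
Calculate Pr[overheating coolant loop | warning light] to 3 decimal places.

Pr[overheating coolant loop | warning light] ≈ 0.471

Under noisy-OR, P(warning light | causes) = 1 − (1−0.021)·∏(1−qᵢ) over the active causes.
P(warning light) = 0.021×0.72×0.79 + 0.86294×0.72×0.21 + 0.9021×0.28×0.79 + 0.986294×0.28×0.21 = 0.011945 + 0.130477 + 0.199545 + 0.057994 = 0.399961
Restricting to configurations with overheating coolant loop present: 0.130477 + 0.057994 = 0.188471.
Hence the posterior is 0.188471/0.399961 ≈ 0.471.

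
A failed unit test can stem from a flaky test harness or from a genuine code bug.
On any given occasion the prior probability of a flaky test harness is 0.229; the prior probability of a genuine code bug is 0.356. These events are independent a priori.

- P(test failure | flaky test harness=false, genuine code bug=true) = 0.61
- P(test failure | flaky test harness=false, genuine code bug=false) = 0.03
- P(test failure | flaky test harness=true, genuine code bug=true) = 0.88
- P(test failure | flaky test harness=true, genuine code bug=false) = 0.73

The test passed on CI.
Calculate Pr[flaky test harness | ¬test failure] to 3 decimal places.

P(¬test failure) = 0.97·0.771·0.644 + 0.39·0.771·0.356 + 0.27·0.229·0.644 + 0.12·0.229·0.356 = 0.481628 + 0.107046 + 0.039819 + 0.009783 = 0.638276
Restricting to configurations with flaky test harness present: 0.039819 + 0.009783 = 0.049602.
Hence the posterior is 0.049602/0.638276 ≈ 0.078.

Pr[flaky test harness | ¬test failure] ≈ 0.078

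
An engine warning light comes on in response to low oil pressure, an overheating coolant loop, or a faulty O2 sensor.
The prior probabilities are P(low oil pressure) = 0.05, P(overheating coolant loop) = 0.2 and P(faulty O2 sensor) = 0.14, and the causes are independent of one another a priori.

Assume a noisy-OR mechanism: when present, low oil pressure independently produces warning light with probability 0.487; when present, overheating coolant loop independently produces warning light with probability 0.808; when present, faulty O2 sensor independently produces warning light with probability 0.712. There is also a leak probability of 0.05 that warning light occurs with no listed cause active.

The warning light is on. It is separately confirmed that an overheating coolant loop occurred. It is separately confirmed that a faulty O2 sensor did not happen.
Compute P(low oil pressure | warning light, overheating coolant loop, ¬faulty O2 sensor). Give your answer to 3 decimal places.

P(low oil pressure | warning light, overheating coolant loop, ¬faulty O2 sensor) ≈ 0.055

Under noisy-OR, P(warning light | causes) = 1 − (1−0.05)·∏(1−qᵢ) over the active causes.
Weight on low oil pressure=true, given the evidence: 0.906429·0.05 = 0.045321
Normalizer over all consistent configurations: 0.8176·0.95 + 0.906429·0.05 = 0.822041
Posterior = 0.045321 / 0.822041 ≈ 0.055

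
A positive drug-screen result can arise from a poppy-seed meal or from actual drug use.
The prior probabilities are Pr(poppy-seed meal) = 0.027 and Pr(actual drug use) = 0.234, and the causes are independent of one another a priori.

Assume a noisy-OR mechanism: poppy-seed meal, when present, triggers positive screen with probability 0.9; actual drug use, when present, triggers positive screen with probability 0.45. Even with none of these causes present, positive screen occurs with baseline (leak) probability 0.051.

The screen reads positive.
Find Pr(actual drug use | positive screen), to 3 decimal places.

Pr(actual drug use | positive screen) ≈ 0.669

Under noisy-OR, P(positive screen | causes) = 1 − (1−0.051)·∏(1−qᵢ) over the active causes.
Enumerate the 4 (poppy-seed meal, actual drug use) configurations and weight by the priors:
  P(positive screen) = 0.051*0.973*0.766 + 0.47805*0.973*0.234 + 0.9051*0.027*0.766 + 0.947805*0.027*0.234
        = 0.038011 + 0.108843 + 0.018719 + 0.005988 = 0.171561
Configurations with actual drug use contribute 0.114831, so
  P(actual drug use | positive screen) = 0.114831 / 0.171561 ≈ 0.669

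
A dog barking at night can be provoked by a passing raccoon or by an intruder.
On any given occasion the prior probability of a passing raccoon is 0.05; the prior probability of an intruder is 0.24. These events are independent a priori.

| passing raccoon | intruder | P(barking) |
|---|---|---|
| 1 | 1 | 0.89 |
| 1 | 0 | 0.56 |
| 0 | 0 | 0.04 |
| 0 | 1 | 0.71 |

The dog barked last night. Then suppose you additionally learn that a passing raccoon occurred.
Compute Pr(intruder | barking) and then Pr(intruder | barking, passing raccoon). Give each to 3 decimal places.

Pr(intruder | barking) ≈ 0.775; Pr(intruder | barking, passing raccoon) ≈ 0.334

By total probability over the 4 (passing raccoon, intruder) configurations:
  P(barking) = 0.04*0.95*0.76 + 0.71*0.95*0.24 + 0.56*0.05*0.76 + 0.89*0.05*0.24
        = 0.028880 + 0.161880 + 0.021280 + 0.010680 = 0.222720
Keeping only the intruder-present terms gives 0.172560, so
  P(intruder | barking) = 0.172560 / 0.222720 ≈ 0.775

Now also conditioning on passing raccoon=true:
Weight on intruder=true, given the evidence: 0.89*0.24 = 0.213600
Normalizer over all consistent configurations: 0.56*0.76 + 0.89*0.24 = 0.639200
P(intruder | barking, passing raccoon) = 0.213600/0.639200 ≈ 0.334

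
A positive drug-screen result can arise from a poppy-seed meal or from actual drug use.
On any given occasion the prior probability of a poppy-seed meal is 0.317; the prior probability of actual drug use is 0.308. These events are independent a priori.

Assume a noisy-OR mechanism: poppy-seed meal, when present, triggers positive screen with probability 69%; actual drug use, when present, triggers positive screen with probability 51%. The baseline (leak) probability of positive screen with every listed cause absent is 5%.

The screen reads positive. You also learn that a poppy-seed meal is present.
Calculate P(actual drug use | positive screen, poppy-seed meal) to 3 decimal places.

P(actual drug use | positive screen, poppy-seed meal) ≈ 0.351

Under noisy-OR, P(positive screen | causes) = 1 − (1−0.05)·∏(1−qᵢ) over the active causes.
Numerator (weight on configurations with actual drug use): 0.855695*0.308 = 0.263554
Denominator P(positive screen | poppy-seed meal): 0.7055*0.692 + 0.855695*0.308 = 0.751760
Posterior = 0.263554 / 0.751760 ≈ 0.351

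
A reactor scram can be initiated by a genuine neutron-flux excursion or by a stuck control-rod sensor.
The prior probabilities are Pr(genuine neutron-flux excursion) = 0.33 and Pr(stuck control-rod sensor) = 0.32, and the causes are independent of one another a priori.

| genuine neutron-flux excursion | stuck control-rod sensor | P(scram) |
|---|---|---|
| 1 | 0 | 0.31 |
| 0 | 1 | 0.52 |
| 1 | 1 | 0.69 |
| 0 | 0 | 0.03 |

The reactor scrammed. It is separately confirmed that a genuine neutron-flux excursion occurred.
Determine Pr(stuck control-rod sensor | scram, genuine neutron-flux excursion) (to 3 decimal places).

P(scram | genuine neutron-flux excursion) = 0.31*0.68 + 0.69*0.32 = 0.210800 + 0.220800 = 0.431600
Restricting to configurations with stuck control-rod sensor present: 0.69*0.32 = 0.220800.
Hence the posterior is 0.220800/0.431600 ≈ 0.512.

Pr(stuck control-rod sensor | scram, genuine neutron-flux excursion) ≈ 0.512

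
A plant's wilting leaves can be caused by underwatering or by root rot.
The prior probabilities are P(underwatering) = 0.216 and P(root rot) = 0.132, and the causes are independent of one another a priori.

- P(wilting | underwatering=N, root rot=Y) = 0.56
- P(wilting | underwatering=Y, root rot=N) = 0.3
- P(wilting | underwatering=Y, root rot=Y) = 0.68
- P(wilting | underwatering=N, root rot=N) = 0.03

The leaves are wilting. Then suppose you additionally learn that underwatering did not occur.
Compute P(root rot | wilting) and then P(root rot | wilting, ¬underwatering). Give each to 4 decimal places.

P(wilting) = 0.03·0.784·0.868 + 0.56·0.784·0.132 + 0.3·0.216·0.868 + 0.68·0.216·0.132 = 0.020415 + 0.057953 + 0.056246 + 0.019388 = 0.154002
Of this, 0.077341 comes from 0.057953 + 0.019388 (the root rot=true cases).
Hence the posterior is 0.077341/0.154002 ≈ 0.5022.

Now condition on the additional information:
For the numerator, keep only root rot=true terms: 0.56×0.132 = 0.073920
Normalizer over all consistent configurations: 0.03×0.868 + 0.56×0.132 = 0.099960
P(root rot | wilting, ¬underwatering) = 0.073920/0.099960 ≈ 0.7395

P(root rot | wilting) ≈ 0.5022; P(root rot | wilting, ¬underwatering) ≈ 0.7395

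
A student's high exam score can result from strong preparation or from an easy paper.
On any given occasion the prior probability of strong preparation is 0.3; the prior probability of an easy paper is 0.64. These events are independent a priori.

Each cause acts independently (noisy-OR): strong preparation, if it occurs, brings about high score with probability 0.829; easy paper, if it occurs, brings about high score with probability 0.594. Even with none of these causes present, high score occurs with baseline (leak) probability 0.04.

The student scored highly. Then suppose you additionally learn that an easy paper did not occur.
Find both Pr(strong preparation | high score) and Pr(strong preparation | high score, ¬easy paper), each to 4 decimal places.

Pr(strong preparation | high score) ≈ 0.4873; Pr(strong preparation | high score, ¬easy paper) ≈ 0.8996

Under noisy-OR, P(high score | causes) = 1 − (1−0.04)·∏(1−qᵢ) over the active causes.
For the numerator, keep only strong preparation=true terms: 0.090271 + 0.179203 = 0.269474
Normalizer over all consistent configurations: 0.04·0.7·0.36 + 0.61024·0.7·0.64 + 0.83584·0.3·0.36 + 0.933351·0.3·0.64 = 0.552942
Posterior = 0.269474 / 0.552942 ≈ 0.4873

With the extra evidence:
P(high score | ¬easy paper) = 0.04×0.7 + 0.83584×0.3 = 0.028000 + 0.250752 = 0.278752
Restricting to configurations with strong preparation present: 0.83584×0.3 = 0.250752.
Hence the posterior is 0.250752/0.278752 ≈ 0.8996.
Ruling out easy paper raises the posterior on strong preparation — the flip side of explaining away.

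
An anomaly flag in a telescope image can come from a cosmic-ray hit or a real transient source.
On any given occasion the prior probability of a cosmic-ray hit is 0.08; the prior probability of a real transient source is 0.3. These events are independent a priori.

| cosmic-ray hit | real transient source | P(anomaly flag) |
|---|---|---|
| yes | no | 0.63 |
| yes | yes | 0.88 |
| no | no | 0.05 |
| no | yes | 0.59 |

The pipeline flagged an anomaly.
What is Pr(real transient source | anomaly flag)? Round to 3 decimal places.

Pr(real transient source | anomaly flag) ≈ 0.732

Numerator (weight on configurations with real transient source): 0.162840 + 0.021120 = 0.183960
The normalizing constant is 0.05*0.92*0.7 + 0.59*0.92*0.3 + 0.63*0.08*0.7 + 0.88*0.08*0.3 = 0.251440
P(real transient source | anomaly flag) = 0.183960/0.251440 ≈ 0.732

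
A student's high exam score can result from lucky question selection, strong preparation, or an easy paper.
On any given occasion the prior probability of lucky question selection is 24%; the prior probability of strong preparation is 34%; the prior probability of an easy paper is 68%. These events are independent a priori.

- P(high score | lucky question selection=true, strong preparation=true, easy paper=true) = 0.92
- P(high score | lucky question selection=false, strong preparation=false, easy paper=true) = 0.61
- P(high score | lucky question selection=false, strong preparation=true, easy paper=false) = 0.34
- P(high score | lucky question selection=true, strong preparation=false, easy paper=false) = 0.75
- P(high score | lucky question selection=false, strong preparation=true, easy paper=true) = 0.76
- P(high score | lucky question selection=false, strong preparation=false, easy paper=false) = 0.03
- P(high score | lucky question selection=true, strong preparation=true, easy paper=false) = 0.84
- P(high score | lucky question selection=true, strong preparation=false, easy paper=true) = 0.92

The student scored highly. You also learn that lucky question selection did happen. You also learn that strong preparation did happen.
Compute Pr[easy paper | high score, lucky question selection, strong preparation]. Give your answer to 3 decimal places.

Pr[easy paper | high score, lucky question selection, strong preparation] ≈ 0.699

For the numerator, keep only easy paper=true terms: 0.92*0.68 = 0.625600
Normalizer over all consistent configurations: 0.84*0.32 + 0.92*0.68 = 0.894400
P(easy paper | high score, lucky question selection, strong preparation) = 0.625600/0.894400 ≈ 0.699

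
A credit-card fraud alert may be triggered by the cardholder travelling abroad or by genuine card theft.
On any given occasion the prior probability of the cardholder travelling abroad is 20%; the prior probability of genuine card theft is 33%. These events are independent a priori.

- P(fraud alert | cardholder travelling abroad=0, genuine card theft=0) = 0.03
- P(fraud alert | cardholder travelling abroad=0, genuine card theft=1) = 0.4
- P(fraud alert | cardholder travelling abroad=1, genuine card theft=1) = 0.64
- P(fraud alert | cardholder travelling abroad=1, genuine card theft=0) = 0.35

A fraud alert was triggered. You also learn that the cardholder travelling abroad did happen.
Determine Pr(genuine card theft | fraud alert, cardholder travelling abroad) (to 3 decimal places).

Pr(genuine card theft | fraud alert, cardholder travelling abroad) ≈ 0.474

P(fraud alert | cardholder travelling abroad) = 0.35·0.67 + 0.64·0.33 = 0.234500 + 0.211200 = 0.445700
The genuine card theft-present share is 0.64·0.33 = 0.211200.
Hence the posterior is 0.211200/0.445700 ≈ 0.474.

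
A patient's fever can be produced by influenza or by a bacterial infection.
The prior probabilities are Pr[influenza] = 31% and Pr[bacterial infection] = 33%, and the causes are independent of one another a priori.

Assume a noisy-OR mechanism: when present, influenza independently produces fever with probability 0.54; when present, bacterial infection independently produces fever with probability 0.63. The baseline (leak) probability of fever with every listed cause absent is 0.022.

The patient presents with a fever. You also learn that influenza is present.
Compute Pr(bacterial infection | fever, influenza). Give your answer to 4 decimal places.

Pr(bacterial infection | fever, influenza) ≈ 0.4274

Under noisy-OR, P(fever | causes) = 1 − (1−0.022)·∏(1−qᵢ) over the active causes.
P(fever | influenza) = 0.55012*0.67 + 0.833544*0.33 = 0.368580 + 0.275070 = 0.643650
The bacterial infection-present share is 0.833544*0.33 = 0.275070.
Hence the posterior is 0.275070/0.643650 ≈ 0.4274.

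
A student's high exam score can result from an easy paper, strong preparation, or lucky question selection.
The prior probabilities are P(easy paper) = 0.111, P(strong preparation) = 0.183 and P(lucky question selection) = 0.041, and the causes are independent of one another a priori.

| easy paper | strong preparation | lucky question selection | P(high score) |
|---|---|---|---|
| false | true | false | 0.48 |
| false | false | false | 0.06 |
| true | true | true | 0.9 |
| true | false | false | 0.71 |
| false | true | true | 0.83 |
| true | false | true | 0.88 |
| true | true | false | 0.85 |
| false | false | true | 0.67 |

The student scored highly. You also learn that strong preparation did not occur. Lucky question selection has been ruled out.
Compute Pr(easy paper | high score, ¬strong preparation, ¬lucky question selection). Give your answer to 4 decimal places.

Enumerate both values of easy paper and weight by the priors:
  P(high score | ¬strong preparation, ¬lucky question selection) = 0.06*0.889 + 0.71*0.111
        = 0.053340 + 0.078810 = 0.132150
Keeping only the easy paper-present terms gives 0.078810, so
  P(easy paper | high score, ¬strong preparation, ¬lucky question selection) = 0.078810 / 0.132150 ≈ 0.5964

Pr(easy paper | high score, ¬strong preparation, ¬lucky question selection) ≈ 0.5964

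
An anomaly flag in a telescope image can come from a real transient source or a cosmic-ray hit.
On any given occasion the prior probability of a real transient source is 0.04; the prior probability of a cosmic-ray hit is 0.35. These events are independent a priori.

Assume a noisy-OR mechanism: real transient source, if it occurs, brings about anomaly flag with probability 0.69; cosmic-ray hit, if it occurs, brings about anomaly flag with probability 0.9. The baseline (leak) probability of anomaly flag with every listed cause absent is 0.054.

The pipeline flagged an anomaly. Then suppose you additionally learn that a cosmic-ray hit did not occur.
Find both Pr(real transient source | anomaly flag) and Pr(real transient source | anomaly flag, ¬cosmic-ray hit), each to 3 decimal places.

Pr(real transient source | anomaly flag) ≈ 0.086; Pr(real transient source | anomaly flag, ¬cosmic-ray hit) ≈ 0.353

Under noisy-OR, P(anomaly flag | causes) = 1 − (1−0.054)·∏(1−qᵢ) over the active causes.
P(anomaly flag) = 0.054×0.96×0.65 + 0.9054×0.96×0.35 + 0.70674×0.04×0.65 + 0.970674×0.04×0.35 = 0.033696 + 0.304214 + 0.018375 + 0.013589 = 0.369874
Restricting to configurations with real transient source present: 0.018375 + 0.013589 = 0.031964.
P(real transient source | anomaly flag) = 0.031964 / 0.369874 ≈ 0.086

Now also conditioning on cosmic-ray hit≠true:
For the numerator, keep only real transient source=true terms: 0.70674*0.04 = 0.028270
Normalizer over all consistent configurations: 0.054*0.96 + 0.70674*0.04 = 0.080110
Posterior = 0.028270 / 0.080110 ≈ 0.353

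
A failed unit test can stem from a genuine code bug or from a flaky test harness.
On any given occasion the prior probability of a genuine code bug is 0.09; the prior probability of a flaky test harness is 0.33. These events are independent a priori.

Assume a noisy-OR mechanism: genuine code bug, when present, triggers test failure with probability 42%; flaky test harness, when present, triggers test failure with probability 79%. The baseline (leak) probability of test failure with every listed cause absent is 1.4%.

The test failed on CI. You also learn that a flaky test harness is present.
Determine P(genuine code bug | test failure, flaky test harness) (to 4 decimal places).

Under noisy-OR, P(test failure | causes) = 1 − (1−0.014)·∏(1−qᵢ) over the active causes.
Weight on genuine code bug=true, given the evidence: 0.879905·0.09 = 0.079191
Normalizer over all consistent configurations: 0.79294·0.91 + 0.879905·0.09 = 0.800766
Posterior = 0.079191 / 0.800766 ≈ 0.0989

P(genuine code bug | test failure, flaky test harness) ≈ 0.0989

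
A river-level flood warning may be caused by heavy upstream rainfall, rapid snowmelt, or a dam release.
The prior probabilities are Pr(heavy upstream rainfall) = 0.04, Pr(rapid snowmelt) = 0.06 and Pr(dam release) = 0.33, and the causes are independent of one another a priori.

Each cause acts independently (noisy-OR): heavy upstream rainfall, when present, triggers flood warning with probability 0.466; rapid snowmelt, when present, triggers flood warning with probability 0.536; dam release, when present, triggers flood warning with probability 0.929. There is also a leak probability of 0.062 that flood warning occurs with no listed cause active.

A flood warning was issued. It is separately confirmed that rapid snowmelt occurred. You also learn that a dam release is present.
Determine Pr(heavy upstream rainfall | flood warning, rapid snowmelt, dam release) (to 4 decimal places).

Pr(heavy upstream rainfall | flood warning, rapid snowmelt, dam release) ≈ 0.0406

Under noisy-OR, P(flood warning | causes) = 1 − (1−0.062)·∏(1−qᵢ) over the active causes.
For the numerator, keep only heavy upstream rainfall=true terms: 0.983499·0.04 = 0.039340
Normalizer over all consistent configurations: 0.969099·0.96 + 0.983499·0.04 = 0.969675
Posterior = 0.039340 / 0.969675 ≈ 0.0406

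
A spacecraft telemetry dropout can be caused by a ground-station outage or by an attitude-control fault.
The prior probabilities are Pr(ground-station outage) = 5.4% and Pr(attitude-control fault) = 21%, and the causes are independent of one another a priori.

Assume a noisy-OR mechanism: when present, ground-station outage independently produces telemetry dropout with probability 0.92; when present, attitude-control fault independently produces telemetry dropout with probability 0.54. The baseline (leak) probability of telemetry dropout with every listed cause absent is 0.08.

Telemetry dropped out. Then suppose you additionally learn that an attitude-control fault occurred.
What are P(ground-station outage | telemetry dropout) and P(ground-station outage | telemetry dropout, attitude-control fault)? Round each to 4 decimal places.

Under noisy-OR, P(telemetry dropout | causes) = 1 − (1−0.08)·∏(1−qᵢ) over the active causes.
For the numerator, keep only ground-station outage=true terms: 0.039520 + 0.010956 = 0.050476
Denominator P(telemetry dropout): 0.08*0.946*0.79 + 0.5768*0.946*0.21 + 0.9264*0.054*0.79 + 0.966144*0.054*0.21 = 0.224850
Posterior = 0.050476 / 0.224850 ≈ 0.2245

Now condition on the additional information:
Enumerate both values of ground-station outage and weight by the priors:
  P(telemetry dropout | attitude-control fault) = 0.5768·0.946 + 0.966144·0.054
        = 0.545653 + 0.052172 = 0.597825
Configurations with ground-station outage contribute 0.052172, so
  P(ground-station outage | telemetry dropout, attitude-control fault) = 0.052172 / 0.597825 ≈ 0.0873
Conditioning on attitude-control fault lowers the posterior on ground-station outage: the classic explaining-away effect in a common-effect structure.

P(ground-station outage | telemetry dropout) ≈ 0.2245; P(ground-station outage | telemetry dropout, attitude-control fault) ≈ 0.0873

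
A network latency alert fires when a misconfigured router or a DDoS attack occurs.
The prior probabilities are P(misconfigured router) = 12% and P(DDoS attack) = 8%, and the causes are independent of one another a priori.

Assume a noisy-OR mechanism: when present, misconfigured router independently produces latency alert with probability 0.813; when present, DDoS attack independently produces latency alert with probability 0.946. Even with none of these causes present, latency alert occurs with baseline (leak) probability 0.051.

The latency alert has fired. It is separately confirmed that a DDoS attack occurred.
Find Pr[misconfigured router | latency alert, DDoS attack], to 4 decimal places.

Under noisy-OR, P(latency alert | causes) = 1 − (1−0.051)·∏(1−qᵢ) over the active causes.
For the numerator, keep only misconfigured router=true terms: 0.990417*0.12 = 0.118850
Denominator P(latency alert | DDoS attack): 0.948754*0.88 + 0.990417*0.12 = 0.953754
Posterior = 0.118850 / 0.953754 ≈ 0.1246

Pr[misconfigured router | latency alert, DDoS attack] ≈ 0.1246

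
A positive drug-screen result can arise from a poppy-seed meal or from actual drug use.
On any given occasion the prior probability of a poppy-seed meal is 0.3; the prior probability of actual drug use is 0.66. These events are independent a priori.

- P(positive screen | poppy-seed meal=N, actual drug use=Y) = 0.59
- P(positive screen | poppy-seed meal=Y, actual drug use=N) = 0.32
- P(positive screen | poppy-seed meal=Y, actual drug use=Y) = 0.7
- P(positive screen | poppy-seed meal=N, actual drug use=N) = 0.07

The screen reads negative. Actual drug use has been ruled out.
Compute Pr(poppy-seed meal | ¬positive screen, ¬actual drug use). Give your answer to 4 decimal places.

By total probability over both values of poppy-seed meal:
  P(¬positive screen | ¬actual drug use) = 0.93·0.7 + 0.68·0.3
        = 0.651000 + 0.204000 = 0.855000
Keeping only the poppy-seed meal-present terms gives 0.204000, so
  P(poppy-seed meal | ¬positive screen, ¬actual drug use) = 0.204000 / 0.855000 ≈ 0.2386

Pr(poppy-seed meal | ¬positive screen, ¬actual drug use) ≈ 0.2386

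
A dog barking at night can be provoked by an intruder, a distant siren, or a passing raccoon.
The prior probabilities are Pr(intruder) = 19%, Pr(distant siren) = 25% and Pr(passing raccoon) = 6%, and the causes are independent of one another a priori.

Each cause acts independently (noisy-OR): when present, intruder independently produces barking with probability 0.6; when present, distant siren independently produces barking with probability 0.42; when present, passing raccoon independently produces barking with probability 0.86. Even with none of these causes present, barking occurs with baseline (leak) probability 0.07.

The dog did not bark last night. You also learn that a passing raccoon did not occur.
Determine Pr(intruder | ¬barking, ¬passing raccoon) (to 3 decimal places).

Pr(intruder | ¬barking, ¬passing raccoon) ≈ 0.086

Under noisy-OR, P(barking | causes) = 1 − (1−0.07)·∏(1−qᵢ) over the active causes.
Numerator (weight on configurations with intruder): 0.053010 + 0.010249 = 0.063259
The normalizing constant is 0.93×0.81×0.75 + 0.5394×0.81×0.25 + 0.372×0.19×0.75 + 0.21576×0.19×0.25 = 0.737463
Posterior = 0.063259 / 0.737463 ≈ 0.086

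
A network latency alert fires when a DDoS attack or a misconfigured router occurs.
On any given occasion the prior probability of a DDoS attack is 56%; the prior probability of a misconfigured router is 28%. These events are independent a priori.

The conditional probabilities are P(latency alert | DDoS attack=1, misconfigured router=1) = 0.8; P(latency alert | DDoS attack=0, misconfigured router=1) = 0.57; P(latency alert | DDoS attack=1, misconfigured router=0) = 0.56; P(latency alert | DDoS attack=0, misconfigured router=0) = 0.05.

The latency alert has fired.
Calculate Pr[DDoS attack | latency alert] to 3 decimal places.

Numerator (weight on configurations with DDoS attack): 0.225792 + 0.125440 = 0.351232
The normalizing constant is 0.05×0.44×0.72 + 0.57×0.44×0.28 + 0.56×0.56×0.72 + 0.8×0.56×0.28 = 0.437296
Posterior = 0.351232 / 0.437296 ≈ 0.803

Pr[DDoS attack | latency alert] ≈ 0.803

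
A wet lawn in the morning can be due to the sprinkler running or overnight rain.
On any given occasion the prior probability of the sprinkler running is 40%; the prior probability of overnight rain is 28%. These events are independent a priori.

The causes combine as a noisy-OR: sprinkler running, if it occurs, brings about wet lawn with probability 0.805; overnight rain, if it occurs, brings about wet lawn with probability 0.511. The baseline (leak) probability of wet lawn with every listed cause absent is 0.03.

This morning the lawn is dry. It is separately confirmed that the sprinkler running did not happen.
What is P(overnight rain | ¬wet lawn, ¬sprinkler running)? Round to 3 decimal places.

P(overnight rain | ¬wet lawn, ¬sprinkler running) ≈ 0.160

Under noisy-OR, P(wet lawn | causes) = 1 − (1−0.03)·∏(1−qᵢ) over the active causes.
Weight on overnight rain=true, given the evidence: 0.47433*0.28 = 0.132812
Denominator P(¬wet lawn | ¬sprinkler running): 0.97*0.72 + 0.47433*0.28 = 0.831212
P(overnight rain | ¬wet lawn, ¬sprinkler running) = 0.132812/0.831212 ≈ 0.160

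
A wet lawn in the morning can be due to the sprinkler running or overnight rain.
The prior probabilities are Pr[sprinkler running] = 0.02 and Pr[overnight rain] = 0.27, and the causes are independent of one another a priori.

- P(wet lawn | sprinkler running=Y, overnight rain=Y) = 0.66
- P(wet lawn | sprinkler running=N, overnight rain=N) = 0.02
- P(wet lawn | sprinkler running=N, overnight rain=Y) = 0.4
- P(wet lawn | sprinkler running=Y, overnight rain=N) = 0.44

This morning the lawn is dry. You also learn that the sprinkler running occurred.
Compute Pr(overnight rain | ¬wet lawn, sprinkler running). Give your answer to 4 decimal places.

Pr(overnight rain | ¬wet lawn, sprinkler running) ≈ 0.1834

By total probability over both values of overnight rain:
  P(¬wet lawn | sprinkler running) = 0.56·0.73 + 0.34·0.27
        = 0.408800 + 0.091800 = 0.500600
The terms with overnight rain present sum to 0.091800, so
  P(overnight rain | ¬wet lawn, sprinkler running) = 0.091800 / 0.500600 ≈ 0.1834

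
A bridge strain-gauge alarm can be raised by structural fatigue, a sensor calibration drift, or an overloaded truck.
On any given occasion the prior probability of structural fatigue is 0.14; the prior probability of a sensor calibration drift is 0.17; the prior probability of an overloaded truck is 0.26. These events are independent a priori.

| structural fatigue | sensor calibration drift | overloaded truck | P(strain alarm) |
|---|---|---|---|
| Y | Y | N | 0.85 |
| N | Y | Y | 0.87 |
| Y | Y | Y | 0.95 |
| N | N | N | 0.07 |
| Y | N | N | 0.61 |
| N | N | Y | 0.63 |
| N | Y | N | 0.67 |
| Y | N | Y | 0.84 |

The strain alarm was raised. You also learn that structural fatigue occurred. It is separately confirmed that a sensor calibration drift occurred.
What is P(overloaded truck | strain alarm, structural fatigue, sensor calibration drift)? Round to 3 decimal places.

P(overloaded truck | strain alarm, structural fatigue, sensor calibration drift) ≈ 0.282

P(strain alarm | structural fatigue, sensor calibration drift) = 0.85*0.74 + 0.95*0.26 = 0.629000 + 0.247000 = 0.876000
The overloaded truck-present share is 0.95*0.26 = 0.247000.
So P(overloaded truck | strain alarm, structural fatigue, sensor calibration drift) = 0.247000/0.876000 ≈ 0.282.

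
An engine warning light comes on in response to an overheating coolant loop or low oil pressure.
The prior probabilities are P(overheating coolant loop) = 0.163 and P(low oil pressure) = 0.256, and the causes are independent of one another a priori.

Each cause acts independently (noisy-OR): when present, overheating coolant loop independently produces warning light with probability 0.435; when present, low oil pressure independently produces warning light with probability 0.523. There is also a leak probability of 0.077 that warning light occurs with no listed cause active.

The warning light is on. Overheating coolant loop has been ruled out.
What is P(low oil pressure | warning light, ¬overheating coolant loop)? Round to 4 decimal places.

Under noisy-OR, P(warning light | causes) = 1 − (1−0.077)·∏(1−qᵢ) over the active causes.
By total probability over both values of low oil pressure:
  P(warning light | ¬overheating coolant loop) = 0.077·0.744 + 0.559729·0.256
        = 0.057288 + 0.143291 = 0.200579
The terms with low oil pressure present sum to 0.143291, so
  P(low oil pressure | warning light, ¬overheating coolant loop) = 0.143291 / 0.200579 ≈ 0.7144

P(low oil pressure | warning light, ¬overheating coolant loop) ≈ 0.7144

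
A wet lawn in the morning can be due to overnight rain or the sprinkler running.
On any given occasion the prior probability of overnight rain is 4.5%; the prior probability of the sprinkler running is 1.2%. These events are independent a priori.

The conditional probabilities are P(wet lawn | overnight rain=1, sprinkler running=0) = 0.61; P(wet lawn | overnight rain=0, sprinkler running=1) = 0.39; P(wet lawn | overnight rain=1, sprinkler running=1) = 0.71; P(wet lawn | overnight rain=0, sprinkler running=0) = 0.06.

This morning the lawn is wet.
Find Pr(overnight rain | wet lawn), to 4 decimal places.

Sum P(wet lawn|·) weighted by the priors over the 4 (overnight rain, sprinkler running) configurations:
  P(wet lawn) = 0.06*0.955*0.988 + 0.39*0.955*0.012 + 0.61*0.045*0.988 + 0.71*0.045*0.012
        = 0.056612 + 0.004469 + 0.027121 + 0.000383 = 0.088585
Keeping only the overnight rain-present terms gives 0.027504, so
  P(overnight rain | wet lawn) = 0.027504 / 0.088585 ≈ 0.3105

Pr(overnight rain | wet lawn) ≈ 0.3105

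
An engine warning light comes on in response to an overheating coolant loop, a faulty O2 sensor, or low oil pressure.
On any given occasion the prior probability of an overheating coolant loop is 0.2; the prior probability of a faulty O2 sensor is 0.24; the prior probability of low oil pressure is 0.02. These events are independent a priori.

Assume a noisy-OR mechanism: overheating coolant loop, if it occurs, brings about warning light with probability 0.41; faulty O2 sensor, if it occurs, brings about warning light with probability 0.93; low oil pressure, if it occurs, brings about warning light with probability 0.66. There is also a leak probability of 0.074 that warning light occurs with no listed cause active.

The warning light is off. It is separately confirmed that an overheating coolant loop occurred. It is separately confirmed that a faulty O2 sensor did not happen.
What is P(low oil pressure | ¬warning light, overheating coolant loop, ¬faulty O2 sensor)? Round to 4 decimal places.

P(low oil pressure | ¬warning light, overheating coolant loop, ¬faulty O2 sensor) ≈ 0.0069

Under noisy-OR, P(warning light | causes) = 1 − (1−0.074)·∏(1−qᵢ) over the active causes.
By total probability over both values of low oil pressure:
  P(¬warning light | overheating coolant loop, ¬faulty O2 sensor) = 0.54634*0.98 + 0.185756*0.02
        = 0.535413 + 0.003715 = 0.539128
The terms with low oil pressure present sum to 0.003715, so
  P(low oil pressure | ¬warning light, overheating coolant loop, ¬faulty O2 sensor) = 0.003715 / 0.539128 ≈ 0.0069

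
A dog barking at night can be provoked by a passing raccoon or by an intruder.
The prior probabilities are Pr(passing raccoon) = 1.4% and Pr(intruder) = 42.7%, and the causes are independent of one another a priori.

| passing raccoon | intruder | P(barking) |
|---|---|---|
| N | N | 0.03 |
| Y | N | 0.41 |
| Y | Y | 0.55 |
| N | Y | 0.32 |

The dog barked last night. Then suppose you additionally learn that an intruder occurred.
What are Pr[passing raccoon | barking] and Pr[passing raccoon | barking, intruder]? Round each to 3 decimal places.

Pr[passing raccoon | barking] ≈ 0.042; Pr[passing raccoon | barking, intruder] ≈ 0.024

Enumerate the 4 (passing raccoon, intruder) configurations and weight by the priors:
  P(barking) = 0.03·0.986·0.573 + 0.32·0.986·0.427 + 0.41·0.014·0.573 + 0.55·0.014·0.427
        = 0.016949 + 0.134727 + 0.003289 + 0.003288 = 0.158253
The terms with passing raccoon present sum to 0.006577, so
  P(passing raccoon | barking) = 0.006577 / 0.158253 ≈ 0.042

Now condition on the additional information:
Enumerate both values of passing raccoon and weight by the priors:
  P(barking | intruder) = 0.32·0.986 + 0.55·0.014
        = 0.315520 + 0.007700 = 0.323220
Keeping only the passing raccoon-present terms gives 0.007700, so
  P(passing raccoon | barking, intruder) = 0.007700 / 0.323220 ≈ 0.024
Conditioning on intruder lowers the posterior on passing raccoon: the classic explaining-away effect in a common-effect structure.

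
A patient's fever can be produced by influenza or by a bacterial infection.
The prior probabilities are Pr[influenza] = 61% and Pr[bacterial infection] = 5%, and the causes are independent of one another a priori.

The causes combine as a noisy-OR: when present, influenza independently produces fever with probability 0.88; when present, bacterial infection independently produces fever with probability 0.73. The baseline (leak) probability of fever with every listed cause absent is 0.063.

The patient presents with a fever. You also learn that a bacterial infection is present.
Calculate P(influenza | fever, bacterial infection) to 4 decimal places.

P(influenza | fever, bacterial infection) ≈ 0.6700

Under noisy-OR, P(fever | causes) = 1 − (1−0.063)·∏(1−qᵢ) over the active causes.
Enumerate both values of influenza and weight by the priors:
  P(fever | bacterial infection) = 0.74701·0.39 + 0.969641·0.61
        = 0.291334 + 0.591481 = 0.882815
Keeping only the influenza-present terms gives 0.591481, so
  P(influenza | fever, bacterial infection) = 0.591481 / 0.882815 ≈ 0.6700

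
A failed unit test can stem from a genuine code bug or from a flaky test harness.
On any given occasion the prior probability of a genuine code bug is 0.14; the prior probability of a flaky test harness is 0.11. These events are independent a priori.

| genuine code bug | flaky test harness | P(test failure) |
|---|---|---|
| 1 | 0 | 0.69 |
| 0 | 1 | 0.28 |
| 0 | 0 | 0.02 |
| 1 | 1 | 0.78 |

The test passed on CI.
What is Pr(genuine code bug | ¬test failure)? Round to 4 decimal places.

P(¬test failure) = 0.98×0.86×0.89 + 0.72×0.86×0.11 + 0.31×0.14×0.89 + 0.22×0.14×0.11 = 0.750092 + 0.068112 + 0.038626 + 0.003388 = 0.860218
Restricting to configurations with genuine code bug present: 0.038626 + 0.003388 = 0.042014.
Hence the posterior is 0.042014/0.860218 ≈ 0.0488.

Pr(genuine code bug | ¬test failure) ≈ 0.0488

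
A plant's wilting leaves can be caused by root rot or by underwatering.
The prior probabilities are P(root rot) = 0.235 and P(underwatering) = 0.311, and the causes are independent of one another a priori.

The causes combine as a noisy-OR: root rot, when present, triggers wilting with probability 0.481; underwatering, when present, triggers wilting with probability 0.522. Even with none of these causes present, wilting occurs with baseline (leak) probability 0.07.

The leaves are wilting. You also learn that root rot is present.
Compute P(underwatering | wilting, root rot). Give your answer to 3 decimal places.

Under noisy-OR, P(wilting | causes) = 1 − (1−0.07)·∏(1−qᵢ) over the active causes.
By total probability over both values of underwatering:
  P(wilting | root rot) = 0.51733·0.689 + 0.769284·0.311
        = 0.356440 + 0.239247 = 0.595687
Configurations with underwatering contribute 0.239247, so
  P(underwatering | wilting, root rot) = 0.239247 / 0.595687 ≈ 0.402

P(underwatering | wilting, root rot) ≈ 0.402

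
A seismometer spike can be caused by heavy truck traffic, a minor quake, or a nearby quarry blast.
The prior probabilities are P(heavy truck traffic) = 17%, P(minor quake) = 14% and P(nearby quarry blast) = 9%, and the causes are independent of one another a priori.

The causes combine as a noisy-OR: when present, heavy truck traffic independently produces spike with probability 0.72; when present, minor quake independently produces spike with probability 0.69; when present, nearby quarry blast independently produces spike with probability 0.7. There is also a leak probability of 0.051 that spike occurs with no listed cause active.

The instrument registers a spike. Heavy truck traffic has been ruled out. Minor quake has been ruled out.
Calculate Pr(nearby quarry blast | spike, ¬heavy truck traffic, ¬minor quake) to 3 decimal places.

Pr(nearby quarry blast | spike, ¬heavy truck traffic, ¬minor quake) ≈ 0.581

Under noisy-OR, P(spike | causes) = 1 − (1−0.051)·∏(1−qᵢ) over the active causes.
Enumerate both values of nearby quarry blast and weight by the priors:
  P(spike | ¬heavy truck traffic, ¬minor quake) = 0.051×0.91 + 0.7153×0.09
        = 0.046410 + 0.064377 = 0.110787
Keeping only the nearby quarry blast-present terms gives 0.064377, so
  P(nearby quarry blast | spike, ¬heavy truck traffic, ¬minor quake) = 0.064377 / 0.110787 ≈ 0.581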